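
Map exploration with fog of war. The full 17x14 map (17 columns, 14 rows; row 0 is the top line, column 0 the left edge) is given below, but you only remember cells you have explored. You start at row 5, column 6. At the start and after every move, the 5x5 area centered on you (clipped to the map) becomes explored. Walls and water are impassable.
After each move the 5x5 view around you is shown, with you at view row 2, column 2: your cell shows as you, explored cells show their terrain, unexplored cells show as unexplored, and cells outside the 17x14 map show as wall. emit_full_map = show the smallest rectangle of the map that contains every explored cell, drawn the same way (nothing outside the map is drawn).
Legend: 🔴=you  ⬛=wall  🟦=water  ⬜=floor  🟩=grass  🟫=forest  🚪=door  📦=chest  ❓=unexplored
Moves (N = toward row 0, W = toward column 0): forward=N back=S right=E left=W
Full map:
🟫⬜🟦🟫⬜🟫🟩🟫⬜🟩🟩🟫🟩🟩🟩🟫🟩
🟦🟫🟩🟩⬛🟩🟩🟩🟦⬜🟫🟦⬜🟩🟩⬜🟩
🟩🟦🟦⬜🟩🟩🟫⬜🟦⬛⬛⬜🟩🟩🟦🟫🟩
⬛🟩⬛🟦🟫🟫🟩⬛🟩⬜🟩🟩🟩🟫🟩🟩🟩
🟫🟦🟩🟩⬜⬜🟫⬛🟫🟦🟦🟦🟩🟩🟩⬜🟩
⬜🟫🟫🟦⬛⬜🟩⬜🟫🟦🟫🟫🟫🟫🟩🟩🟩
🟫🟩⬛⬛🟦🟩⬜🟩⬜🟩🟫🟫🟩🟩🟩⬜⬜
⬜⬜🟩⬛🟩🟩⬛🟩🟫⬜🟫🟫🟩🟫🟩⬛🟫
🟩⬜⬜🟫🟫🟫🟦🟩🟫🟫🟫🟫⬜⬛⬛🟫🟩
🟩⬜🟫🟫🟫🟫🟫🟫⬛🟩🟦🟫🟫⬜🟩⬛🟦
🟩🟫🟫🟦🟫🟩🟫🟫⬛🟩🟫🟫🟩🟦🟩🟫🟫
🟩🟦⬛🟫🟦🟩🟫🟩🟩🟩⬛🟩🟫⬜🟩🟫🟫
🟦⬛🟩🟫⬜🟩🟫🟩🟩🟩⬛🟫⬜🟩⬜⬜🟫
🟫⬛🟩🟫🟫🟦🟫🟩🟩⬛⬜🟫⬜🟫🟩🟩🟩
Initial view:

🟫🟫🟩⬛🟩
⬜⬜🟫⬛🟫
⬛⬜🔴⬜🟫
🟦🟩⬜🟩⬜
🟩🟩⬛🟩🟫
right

🟫🟩⬛🟩⬜
⬜🟫⬛🟫🟦
⬜🟩🔴🟫🟦
🟩⬜🟩⬜🟩
🟩⬛🟩🟫⬜

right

🟩⬛🟩⬜🟩
🟫⬛🟫🟦🟦
🟩⬜🔴🟦🟫
⬜🟩⬜🟩🟫
⬛🟩🟫⬜🟫

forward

🟫⬜🟦⬛⬛
🟩⬛🟩⬜🟩
🟫⬛🔴🟦🟦
🟩⬜🟫🟦🟫
⬜🟩⬜🟩🟫

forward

🟩🟩🟦⬜🟫
🟫⬜🟦⬛⬛
🟩⬛🔴⬜🟩
🟫⬛🟫🟦🟦
🟩⬜🟫🟦🟫

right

🟩🟦⬜🟫🟦
⬜🟦⬛⬛⬜
⬛🟩🔴🟩🟩
⬛🟫🟦🟦🟦
⬜🟫🟦🟫🟫

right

🟦⬜🟫🟦⬜
🟦⬛⬛⬜🟩
🟩⬜🔴🟩🟩
🟫🟦🟦🟦🟩
🟫🟦🟫🟫🟫

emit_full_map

❓❓🟩🟩🟦⬜🟫🟦⬜
❓❓🟫⬜🟦⬛⬛⬜🟩
🟫🟫🟩⬛🟩⬜🔴🟩🟩
⬜⬜🟫⬛🟫🟦🟦🟦🟩
⬛⬜🟩⬜🟫🟦🟫🟫🟫
🟦🟩⬜🟩⬜🟩🟫❓❓
🟩🟩⬛🟩🟫⬜🟫❓❓

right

⬜🟫🟦⬜🟩
⬛⬛⬜🟩🟩
⬜🟩🔴🟩🟫
🟦🟦🟦🟩🟩
🟦🟫🟫🟫🟫

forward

🟩🟩🟫🟩🟩
⬜🟫🟦⬜🟩
⬛⬛🔴🟩🟩
⬜🟩🟩🟩🟫
🟦🟦🟦🟩🟩

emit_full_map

❓❓❓❓❓🟩🟩🟫🟩🟩
❓❓🟩🟩🟦⬜🟫🟦⬜🟩
❓❓🟫⬜🟦⬛⬛🔴🟩🟩
🟫🟫🟩⬛🟩⬜🟩🟩🟩🟫
⬜⬜🟫⬛🟫🟦🟦🟦🟩🟩
⬛⬜🟩⬜🟫🟦🟫🟫🟫🟫
🟦🟩⬜🟩⬜🟩🟫❓❓❓
🟩🟩⬛🟩🟫⬜🟫❓❓❓


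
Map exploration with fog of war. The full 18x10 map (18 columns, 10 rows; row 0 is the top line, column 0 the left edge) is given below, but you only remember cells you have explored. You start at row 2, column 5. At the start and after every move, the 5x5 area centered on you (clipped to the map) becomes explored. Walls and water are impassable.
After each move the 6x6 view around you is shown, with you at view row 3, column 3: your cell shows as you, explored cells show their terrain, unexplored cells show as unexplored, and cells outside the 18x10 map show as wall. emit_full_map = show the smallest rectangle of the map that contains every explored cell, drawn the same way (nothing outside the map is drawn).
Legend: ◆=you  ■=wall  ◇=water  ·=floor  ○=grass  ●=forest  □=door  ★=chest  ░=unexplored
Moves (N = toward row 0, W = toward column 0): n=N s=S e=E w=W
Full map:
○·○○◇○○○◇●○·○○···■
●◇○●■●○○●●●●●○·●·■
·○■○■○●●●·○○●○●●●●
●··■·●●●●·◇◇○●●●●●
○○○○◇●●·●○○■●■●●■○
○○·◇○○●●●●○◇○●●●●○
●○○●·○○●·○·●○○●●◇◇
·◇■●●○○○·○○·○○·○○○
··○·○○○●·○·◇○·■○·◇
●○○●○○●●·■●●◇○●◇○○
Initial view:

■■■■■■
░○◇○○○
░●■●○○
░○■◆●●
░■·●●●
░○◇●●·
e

■■■■■■
○◇○○○◇
●■●○○●
○■○◆●●
■·●●●●
○◇●●·●

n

■■■■■■
■■■■■■
○◇○○○◇
●■●◆○●
○■○●●●
■·●●●●

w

■■■■■■
■■■■■■
░○◇○○○
░●■◆○○
░○■○●●
░■·●●●

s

■■■■■■
░○◇○○○
░●■●○○
░○■◆●●
░■·●●●
░○◇●●·

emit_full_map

○◇○○○◇
●■●○○●
○■◆●●●
■·●●●●
○◇●●·●

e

■■■■■■
○◇○○○◇
●■●○○●
○■○◆●●
■·●●●●
○◇●●·●

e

■■■■■■
◇○○○◇●
■●○○●●
■○●◆●·
·●●●●·
◇●●·●○


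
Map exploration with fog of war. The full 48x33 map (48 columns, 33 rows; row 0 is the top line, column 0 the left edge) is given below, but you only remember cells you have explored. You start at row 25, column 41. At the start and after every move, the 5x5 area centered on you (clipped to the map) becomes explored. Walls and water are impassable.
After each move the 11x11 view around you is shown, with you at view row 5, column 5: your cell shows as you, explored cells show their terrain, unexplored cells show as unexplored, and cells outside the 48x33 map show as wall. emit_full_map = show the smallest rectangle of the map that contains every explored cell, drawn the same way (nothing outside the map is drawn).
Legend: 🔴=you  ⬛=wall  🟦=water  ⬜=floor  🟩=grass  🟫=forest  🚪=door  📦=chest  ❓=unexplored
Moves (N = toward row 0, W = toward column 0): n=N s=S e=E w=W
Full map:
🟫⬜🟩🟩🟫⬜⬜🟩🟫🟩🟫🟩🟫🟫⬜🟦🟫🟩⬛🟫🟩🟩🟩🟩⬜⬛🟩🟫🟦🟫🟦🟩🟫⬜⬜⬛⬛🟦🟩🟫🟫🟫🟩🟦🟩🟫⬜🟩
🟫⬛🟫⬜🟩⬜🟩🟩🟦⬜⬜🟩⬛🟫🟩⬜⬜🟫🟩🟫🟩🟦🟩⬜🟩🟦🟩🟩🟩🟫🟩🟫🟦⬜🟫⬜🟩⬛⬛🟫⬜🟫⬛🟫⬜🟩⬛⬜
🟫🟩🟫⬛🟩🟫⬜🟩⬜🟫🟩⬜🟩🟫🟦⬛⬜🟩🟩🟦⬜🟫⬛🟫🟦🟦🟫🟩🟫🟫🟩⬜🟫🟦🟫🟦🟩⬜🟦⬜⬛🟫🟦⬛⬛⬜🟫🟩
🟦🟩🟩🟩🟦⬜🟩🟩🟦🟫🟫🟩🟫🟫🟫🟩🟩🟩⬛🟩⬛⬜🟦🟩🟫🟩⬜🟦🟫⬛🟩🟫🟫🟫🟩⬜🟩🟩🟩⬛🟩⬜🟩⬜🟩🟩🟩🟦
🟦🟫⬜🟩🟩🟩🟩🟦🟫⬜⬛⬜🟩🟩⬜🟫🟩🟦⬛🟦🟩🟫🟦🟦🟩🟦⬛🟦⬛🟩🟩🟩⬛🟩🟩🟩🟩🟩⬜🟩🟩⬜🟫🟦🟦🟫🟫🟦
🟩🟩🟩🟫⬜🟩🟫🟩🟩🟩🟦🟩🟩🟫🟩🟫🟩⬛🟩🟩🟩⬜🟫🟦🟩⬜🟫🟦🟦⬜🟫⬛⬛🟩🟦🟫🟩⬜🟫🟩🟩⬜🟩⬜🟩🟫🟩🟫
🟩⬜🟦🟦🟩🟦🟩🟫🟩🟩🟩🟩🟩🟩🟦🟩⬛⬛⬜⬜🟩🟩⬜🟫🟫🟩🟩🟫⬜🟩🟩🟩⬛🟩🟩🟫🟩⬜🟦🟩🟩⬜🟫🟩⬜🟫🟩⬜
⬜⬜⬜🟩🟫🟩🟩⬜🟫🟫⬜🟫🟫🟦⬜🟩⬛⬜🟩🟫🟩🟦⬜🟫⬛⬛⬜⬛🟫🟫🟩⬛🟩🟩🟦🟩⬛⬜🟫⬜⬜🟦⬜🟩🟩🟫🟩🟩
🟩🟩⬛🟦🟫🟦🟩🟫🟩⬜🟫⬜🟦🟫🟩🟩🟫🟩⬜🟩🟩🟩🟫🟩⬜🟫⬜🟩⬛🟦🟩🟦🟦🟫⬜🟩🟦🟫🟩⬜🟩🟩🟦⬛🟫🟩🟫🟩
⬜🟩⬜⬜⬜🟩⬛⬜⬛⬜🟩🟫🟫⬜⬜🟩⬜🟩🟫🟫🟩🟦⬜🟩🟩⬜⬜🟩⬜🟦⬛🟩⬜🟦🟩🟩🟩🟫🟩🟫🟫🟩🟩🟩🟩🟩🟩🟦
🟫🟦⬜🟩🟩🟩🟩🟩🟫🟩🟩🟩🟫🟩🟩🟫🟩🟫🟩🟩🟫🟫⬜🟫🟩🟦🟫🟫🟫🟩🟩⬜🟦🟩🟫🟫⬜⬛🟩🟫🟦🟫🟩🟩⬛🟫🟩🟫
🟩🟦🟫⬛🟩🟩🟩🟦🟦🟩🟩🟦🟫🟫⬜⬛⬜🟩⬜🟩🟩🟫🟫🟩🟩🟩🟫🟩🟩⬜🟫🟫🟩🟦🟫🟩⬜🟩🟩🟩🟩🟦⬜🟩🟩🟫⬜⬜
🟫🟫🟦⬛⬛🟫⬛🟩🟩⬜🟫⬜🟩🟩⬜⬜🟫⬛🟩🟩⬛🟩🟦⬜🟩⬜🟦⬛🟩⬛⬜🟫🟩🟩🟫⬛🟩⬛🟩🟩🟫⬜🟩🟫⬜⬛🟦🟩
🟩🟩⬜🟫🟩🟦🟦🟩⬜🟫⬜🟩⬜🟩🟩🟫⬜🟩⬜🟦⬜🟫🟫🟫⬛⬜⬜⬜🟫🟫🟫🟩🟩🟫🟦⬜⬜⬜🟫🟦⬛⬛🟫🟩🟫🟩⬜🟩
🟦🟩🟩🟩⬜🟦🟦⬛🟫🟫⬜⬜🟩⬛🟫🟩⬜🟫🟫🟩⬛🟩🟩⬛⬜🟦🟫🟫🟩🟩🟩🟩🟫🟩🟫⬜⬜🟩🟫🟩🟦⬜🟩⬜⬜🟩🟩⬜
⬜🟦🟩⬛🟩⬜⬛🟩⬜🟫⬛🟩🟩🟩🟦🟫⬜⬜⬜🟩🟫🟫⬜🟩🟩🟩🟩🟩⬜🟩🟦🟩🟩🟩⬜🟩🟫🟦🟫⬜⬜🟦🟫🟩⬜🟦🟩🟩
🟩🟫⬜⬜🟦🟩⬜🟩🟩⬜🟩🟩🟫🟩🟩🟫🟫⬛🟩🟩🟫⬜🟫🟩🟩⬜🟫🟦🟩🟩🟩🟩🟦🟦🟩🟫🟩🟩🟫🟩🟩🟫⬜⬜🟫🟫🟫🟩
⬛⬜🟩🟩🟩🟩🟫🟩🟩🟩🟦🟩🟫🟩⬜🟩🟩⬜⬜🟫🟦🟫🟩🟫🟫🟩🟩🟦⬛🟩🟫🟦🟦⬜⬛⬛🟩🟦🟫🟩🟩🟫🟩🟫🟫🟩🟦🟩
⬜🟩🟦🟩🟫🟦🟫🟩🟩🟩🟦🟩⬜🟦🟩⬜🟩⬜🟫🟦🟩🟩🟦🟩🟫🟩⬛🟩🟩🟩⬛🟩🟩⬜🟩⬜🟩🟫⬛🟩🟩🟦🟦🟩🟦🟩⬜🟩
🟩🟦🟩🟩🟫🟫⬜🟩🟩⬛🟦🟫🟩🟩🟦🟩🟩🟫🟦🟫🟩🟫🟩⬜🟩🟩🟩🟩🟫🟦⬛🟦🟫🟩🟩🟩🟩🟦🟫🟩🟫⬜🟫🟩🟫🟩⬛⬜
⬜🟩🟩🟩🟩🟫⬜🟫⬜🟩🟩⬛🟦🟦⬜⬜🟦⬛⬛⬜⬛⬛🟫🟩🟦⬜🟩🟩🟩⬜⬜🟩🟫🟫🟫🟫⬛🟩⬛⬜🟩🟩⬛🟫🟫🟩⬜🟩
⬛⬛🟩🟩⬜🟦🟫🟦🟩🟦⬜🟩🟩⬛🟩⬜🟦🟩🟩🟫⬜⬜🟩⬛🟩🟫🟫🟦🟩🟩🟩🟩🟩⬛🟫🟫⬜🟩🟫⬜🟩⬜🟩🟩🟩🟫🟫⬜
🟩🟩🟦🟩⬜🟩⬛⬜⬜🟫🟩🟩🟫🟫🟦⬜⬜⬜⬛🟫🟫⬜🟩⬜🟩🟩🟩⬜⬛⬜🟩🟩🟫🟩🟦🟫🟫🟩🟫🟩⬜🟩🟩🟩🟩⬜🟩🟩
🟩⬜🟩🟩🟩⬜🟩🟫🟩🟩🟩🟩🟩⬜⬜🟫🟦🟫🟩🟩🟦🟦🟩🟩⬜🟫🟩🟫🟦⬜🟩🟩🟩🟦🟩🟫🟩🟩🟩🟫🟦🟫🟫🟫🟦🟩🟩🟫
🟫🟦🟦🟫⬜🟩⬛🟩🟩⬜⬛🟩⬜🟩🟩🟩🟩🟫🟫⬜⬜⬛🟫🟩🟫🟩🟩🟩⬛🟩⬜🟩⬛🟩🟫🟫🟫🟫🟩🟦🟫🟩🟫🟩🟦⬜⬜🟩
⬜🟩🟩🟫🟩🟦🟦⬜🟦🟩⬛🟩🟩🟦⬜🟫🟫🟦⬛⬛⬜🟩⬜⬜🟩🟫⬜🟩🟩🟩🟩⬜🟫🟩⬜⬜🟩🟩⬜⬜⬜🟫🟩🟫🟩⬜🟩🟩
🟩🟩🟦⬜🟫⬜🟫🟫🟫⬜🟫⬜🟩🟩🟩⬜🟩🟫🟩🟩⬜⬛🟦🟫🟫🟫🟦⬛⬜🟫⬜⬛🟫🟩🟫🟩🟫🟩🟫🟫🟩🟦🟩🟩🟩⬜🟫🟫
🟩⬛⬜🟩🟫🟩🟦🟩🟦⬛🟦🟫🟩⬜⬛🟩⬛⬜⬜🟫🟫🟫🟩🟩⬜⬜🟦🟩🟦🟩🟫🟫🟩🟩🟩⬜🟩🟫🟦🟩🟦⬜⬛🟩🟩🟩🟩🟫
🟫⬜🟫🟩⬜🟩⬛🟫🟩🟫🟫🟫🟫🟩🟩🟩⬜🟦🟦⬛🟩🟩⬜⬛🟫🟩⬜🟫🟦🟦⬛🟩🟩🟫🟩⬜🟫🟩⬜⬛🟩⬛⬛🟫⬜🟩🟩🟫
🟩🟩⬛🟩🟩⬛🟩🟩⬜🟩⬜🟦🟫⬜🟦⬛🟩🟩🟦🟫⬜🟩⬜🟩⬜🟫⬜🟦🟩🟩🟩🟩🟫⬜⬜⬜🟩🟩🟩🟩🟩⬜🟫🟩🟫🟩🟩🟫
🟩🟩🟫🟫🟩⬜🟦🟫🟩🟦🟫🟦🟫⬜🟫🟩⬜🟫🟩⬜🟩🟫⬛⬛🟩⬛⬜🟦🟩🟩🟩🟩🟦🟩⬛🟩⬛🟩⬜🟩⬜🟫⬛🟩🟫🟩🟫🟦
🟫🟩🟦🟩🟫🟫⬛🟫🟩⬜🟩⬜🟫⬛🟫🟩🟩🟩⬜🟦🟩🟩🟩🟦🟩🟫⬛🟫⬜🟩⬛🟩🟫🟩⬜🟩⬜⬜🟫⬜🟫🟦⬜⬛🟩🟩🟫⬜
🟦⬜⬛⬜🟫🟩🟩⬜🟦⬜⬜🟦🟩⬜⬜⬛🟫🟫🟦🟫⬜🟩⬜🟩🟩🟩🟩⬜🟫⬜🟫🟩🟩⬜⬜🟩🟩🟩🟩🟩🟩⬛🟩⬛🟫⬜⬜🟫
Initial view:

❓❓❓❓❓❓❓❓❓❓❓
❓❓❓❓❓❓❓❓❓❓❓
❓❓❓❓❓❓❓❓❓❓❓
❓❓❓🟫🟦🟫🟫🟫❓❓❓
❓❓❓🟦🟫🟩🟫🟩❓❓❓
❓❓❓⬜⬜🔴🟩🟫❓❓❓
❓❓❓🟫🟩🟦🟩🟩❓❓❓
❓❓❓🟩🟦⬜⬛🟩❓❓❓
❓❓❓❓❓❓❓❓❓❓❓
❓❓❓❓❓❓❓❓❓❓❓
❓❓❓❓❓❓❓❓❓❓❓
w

❓❓❓❓❓❓❓❓❓❓❓
❓❓❓❓❓❓❓❓❓❓❓
❓❓❓❓❓❓❓❓❓❓❓
❓❓❓🟩🟫🟦🟫🟫🟫❓❓
❓❓❓🟩🟦🟫🟩🟫🟩❓❓
❓❓❓⬜⬜🔴🟫🟩🟫❓❓
❓❓❓🟫🟫🟩🟦🟩🟩❓❓
❓❓❓🟦🟩🟦⬜⬛🟩❓❓
❓❓❓❓❓❓❓❓❓❓❓
❓❓❓❓❓❓❓❓❓❓❓
❓❓❓❓❓❓❓❓❓❓❓

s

❓❓❓❓❓❓❓❓❓❓❓
❓❓❓❓❓❓❓❓❓❓❓
❓❓❓🟩🟫🟦🟫🟫🟫❓❓
❓❓❓🟩🟦🟫🟩🟫🟩❓❓
❓❓❓⬜⬜⬜🟫🟩🟫❓❓
❓❓❓🟫🟫🔴🟦🟩🟩❓❓
❓❓❓🟦🟩🟦⬜⬛🟩❓❓
❓❓❓⬜⬛🟩⬛⬛❓❓❓
❓❓❓❓❓❓❓❓❓❓❓
❓❓❓❓❓❓❓❓❓❓❓
❓❓❓❓❓❓❓❓❓❓❓

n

❓❓❓❓❓❓❓❓❓❓❓
❓❓❓❓❓❓❓❓❓❓❓
❓❓❓❓❓❓❓❓❓❓❓
❓❓❓🟩🟫🟦🟫🟫🟫❓❓
❓❓❓🟩🟦🟫🟩🟫🟩❓❓
❓❓❓⬜⬜🔴🟫🟩🟫❓❓
❓❓❓🟫🟫🟩🟦🟩🟩❓❓
❓❓❓🟦🟩🟦⬜⬛🟩❓❓
❓❓❓⬜⬛🟩⬛⬛❓❓❓
❓❓❓❓❓❓❓❓❓❓❓
❓❓❓❓❓❓❓❓❓❓❓

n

❓❓❓❓❓❓❓❓❓❓❓
❓❓❓❓❓❓❓❓❓❓❓
❓❓❓❓❓❓❓❓❓❓❓
❓❓❓🟫🟩⬜🟩🟩❓❓❓
❓❓❓🟩🟫🟦🟫🟫🟫❓❓
❓❓❓🟩🟦🔴🟩🟫🟩❓❓
❓❓❓⬜⬜⬜🟫🟩🟫❓❓
❓❓❓🟫🟫🟩🟦🟩🟩❓❓
❓❓❓🟦🟩🟦⬜⬛🟩❓❓
❓❓❓⬜⬛🟩⬛⬛❓❓❓
❓❓❓❓❓❓❓❓❓❓❓

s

❓❓❓❓❓❓❓❓❓❓❓
❓❓❓❓❓❓❓❓❓❓❓
❓❓❓🟫🟩⬜🟩🟩❓❓❓
❓❓❓🟩🟫🟦🟫🟫🟫❓❓
❓❓❓🟩🟦🟫🟩🟫🟩❓❓
❓❓❓⬜⬜🔴🟫🟩🟫❓❓
❓❓❓🟫🟫🟩🟦🟩🟩❓❓
❓❓❓🟦🟩🟦⬜⬛🟩❓❓
❓❓❓⬜⬛🟩⬛⬛❓❓❓
❓❓❓❓❓❓❓❓❓❓❓
❓❓❓❓❓❓❓❓❓❓❓

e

❓❓❓❓❓❓❓❓❓❓❓
❓❓❓❓❓❓❓❓❓❓❓
❓❓🟫🟩⬜🟩🟩❓❓❓❓
❓❓🟩🟫🟦🟫🟫🟫❓❓❓
❓❓🟩🟦🟫🟩🟫🟩❓❓❓
❓❓⬜⬜⬜🔴🟩🟫❓❓❓
❓❓🟫🟫🟩🟦🟩🟩❓❓❓
❓❓🟦🟩🟦⬜⬛🟩❓❓❓
❓❓⬜⬛🟩⬛⬛❓❓❓❓
❓❓❓❓❓❓❓❓❓❓❓
❓❓❓❓❓❓❓❓❓❓❓

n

❓❓❓❓❓❓❓❓❓❓❓
❓❓❓❓❓❓❓❓❓❓❓
❓❓❓❓❓❓❓❓❓❓❓
❓❓🟫🟩⬜🟩🟩🟩❓❓❓
❓❓🟩🟫🟦🟫🟫🟫❓❓❓
❓❓🟩🟦🟫🔴🟫🟩❓❓❓
❓❓⬜⬜⬜🟫🟩🟫❓❓❓
❓❓🟫🟫🟩🟦🟩🟩❓❓❓
❓❓🟦🟩🟦⬜⬛🟩❓❓❓
❓❓⬜⬛🟩⬛⬛❓❓❓❓
❓❓❓❓❓❓❓❓❓❓❓

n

❓❓❓❓❓❓❓❓❓❓❓
❓❓❓❓❓❓❓❓❓❓❓
❓❓❓❓❓❓❓❓❓❓❓
❓❓❓⬜🟩⬜🟩🟩❓❓❓
❓❓🟫🟩⬜🟩🟩🟩❓❓❓
❓❓🟩🟫🟦🔴🟫🟫❓❓❓
❓❓🟩🟦🟫🟩🟫🟩❓❓❓
❓❓⬜⬜⬜🟫🟩🟫❓❓❓
❓❓🟫🟫🟩🟦🟩🟩❓❓❓
❓❓🟦🟩🟦⬜⬛🟩❓❓❓
❓❓⬜⬛🟩⬛⬛❓❓❓❓

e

❓❓❓❓❓❓❓❓❓❓❓
❓❓❓❓❓❓❓❓❓❓❓
❓❓❓❓❓❓❓❓❓❓❓
❓❓⬜🟩⬜🟩🟩🟩❓❓❓
❓🟫🟩⬜🟩🟩🟩🟩❓❓❓
❓🟩🟫🟦🟫🔴🟫🟦❓❓❓
❓🟩🟦🟫🟩🟫🟩🟦❓❓❓
❓⬜⬜⬜🟫🟩🟫🟩❓❓❓
❓🟫🟫🟩🟦🟩🟩❓❓❓❓
❓🟦🟩🟦⬜⬛🟩❓❓❓❓
❓⬜⬛🟩⬛⬛❓❓❓❓❓

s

❓❓❓❓❓❓❓❓❓❓❓
❓❓❓❓❓❓❓❓❓❓❓
❓❓⬜🟩⬜🟩🟩🟩❓❓❓
❓🟫🟩⬜🟩🟩🟩🟩❓❓❓
❓🟩🟫🟦🟫🟫🟫🟦❓❓❓
❓🟩🟦🟫🟩🔴🟩🟦❓❓❓
❓⬜⬜⬜🟫🟩🟫🟩❓❓❓
❓🟫🟫🟩🟦🟩🟩🟩❓❓❓
❓🟦🟩🟦⬜⬛🟩❓❓❓❓
❓⬜⬛🟩⬛⬛❓❓❓❓❓
❓❓❓❓❓❓❓❓❓❓❓

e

❓❓❓❓❓❓❓❓❓❓⬛
❓❓❓❓❓❓❓❓❓❓⬛
❓⬜🟩⬜🟩🟩🟩❓❓❓⬛
🟫🟩⬜🟩🟩🟩🟩⬜❓❓⬛
🟩🟫🟦🟫🟫🟫🟦🟩❓❓⬛
🟩🟦🟫🟩🟫🔴🟦⬜❓❓⬛
⬜⬜⬜🟫🟩🟫🟩⬜❓❓⬛
🟫🟫🟩🟦🟩🟩🟩⬜❓❓⬛
🟦🟩🟦⬜⬛🟩❓❓❓❓⬛
⬜⬛🟩⬛⬛❓❓❓❓❓⬛
❓❓❓❓❓❓❓❓❓❓⬛

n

❓❓❓❓❓❓❓❓❓❓⬛
❓❓❓❓❓❓❓❓❓❓⬛
❓❓❓❓❓❓❓❓❓❓⬛
❓⬜🟩⬜🟩🟩🟩🟫❓❓⬛
🟫🟩⬜🟩🟩🟩🟩⬜❓❓⬛
🟩🟫🟦🟫🟫🔴🟦🟩❓❓⬛
🟩🟦🟫🟩🟫🟩🟦⬜❓❓⬛
⬜⬜⬜🟫🟩🟫🟩⬜❓❓⬛
🟫🟫🟩🟦🟩🟩🟩⬜❓❓⬛
🟦🟩🟦⬜⬛🟩❓❓❓❓⬛
⬜⬛🟩⬛⬛❓❓❓❓❓⬛

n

❓❓❓❓❓❓❓❓❓❓⬛
❓❓❓❓❓❓❓❓❓❓⬛
❓❓❓❓❓❓❓❓❓❓⬛
❓❓❓🟩⬛🟫🟫🟩❓❓⬛
❓⬜🟩⬜🟩🟩🟩🟫❓❓⬛
🟫🟩⬜🟩🟩🔴🟩⬜❓❓⬛
🟩🟫🟦🟫🟫🟫🟦🟩❓❓⬛
🟩🟦🟫🟩🟫🟩🟦⬜❓❓⬛
⬜⬜⬜🟫🟩🟫🟩⬜❓❓⬛
🟫🟫🟩🟦🟩🟩🟩⬜❓❓⬛
🟦🟩🟦⬜⬛🟩❓❓❓❓⬛

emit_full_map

❓❓❓🟩⬛🟫🟫🟩
❓⬜🟩⬜🟩🟩🟩🟫
🟫🟩⬜🟩🟩🔴🟩⬜
🟩🟫🟦🟫🟫🟫🟦🟩
🟩🟦🟫🟩🟫🟩🟦⬜
⬜⬜⬜🟫🟩🟫🟩⬜
🟫🟫🟩🟦🟩🟩🟩⬜
🟦🟩🟦⬜⬛🟩❓❓
⬜⬛🟩⬛⬛❓❓❓

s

❓❓❓❓❓❓❓❓❓❓⬛
❓❓❓❓❓❓❓❓❓❓⬛
❓❓❓🟩⬛🟫🟫🟩❓❓⬛
❓⬜🟩⬜🟩🟩🟩🟫❓❓⬛
🟫🟩⬜🟩🟩🟩🟩⬜❓❓⬛
🟩🟫🟦🟫🟫🔴🟦🟩❓❓⬛
🟩🟦🟫🟩🟫🟩🟦⬜❓❓⬛
⬜⬜⬜🟫🟩🟫🟩⬜❓❓⬛
🟫🟫🟩🟦🟩🟩🟩⬜❓❓⬛
🟦🟩🟦⬜⬛🟩❓❓❓❓⬛
⬜⬛🟩⬛⬛❓❓❓❓❓⬛

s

❓❓❓❓❓❓❓❓❓❓⬛
❓❓❓🟩⬛🟫🟫🟩❓❓⬛
❓⬜🟩⬜🟩🟩🟩🟫❓❓⬛
🟫🟩⬜🟩🟩🟩🟩⬜❓❓⬛
🟩🟫🟦🟫🟫🟫🟦🟩❓❓⬛
🟩🟦🟫🟩🟫🔴🟦⬜❓❓⬛
⬜⬜⬜🟫🟩🟫🟩⬜❓❓⬛
🟫🟫🟩🟦🟩🟩🟩⬜❓❓⬛
🟦🟩🟦⬜⬛🟩❓❓❓❓⬛
⬜⬛🟩⬛⬛❓❓❓❓❓⬛
❓❓❓❓❓❓❓❓❓❓⬛

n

❓❓❓❓❓❓❓❓❓❓⬛
❓❓❓❓❓❓❓❓❓❓⬛
❓❓❓🟩⬛🟫🟫🟩❓❓⬛
❓⬜🟩⬜🟩🟩🟩🟫❓❓⬛
🟫🟩⬜🟩🟩🟩🟩⬜❓❓⬛
🟩🟫🟦🟫🟫🔴🟦🟩❓❓⬛
🟩🟦🟫🟩🟫🟩🟦⬜❓❓⬛
⬜⬜⬜🟫🟩🟫🟩⬜❓❓⬛
🟫🟫🟩🟦🟩🟩🟩⬜❓❓⬛
🟦🟩🟦⬜⬛🟩❓❓❓❓⬛
⬜⬛🟩⬛⬛❓❓❓❓❓⬛

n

❓❓❓❓❓❓❓❓❓❓⬛
❓❓❓❓❓❓❓❓❓❓⬛
❓❓❓❓❓❓❓❓❓❓⬛
❓❓❓🟩⬛🟫🟫🟩❓❓⬛
❓⬜🟩⬜🟩🟩🟩🟫❓❓⬛
🟫🟩⬜🟩🟩🔴🟩⬜❓❓⬛
🟩🟫🟦🟫🟫🟫🟦🟩❓❓⬛
🟩🟦🟫🟩🟫🟩🟦⬜❓❓⬛
⬜⬜⬜🟫🟩🟫🟩⬜❓❓⬛
🟫🟫🟩🟦🟩🟩🟩⬜❓❓⬛
🟦🟩🟦⬜⬛🟩❓❓❓❓⬛

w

❓❓❓❓❓❓❓❓❓❓❓
❓❓❓❓❓❓❓❓❓❓❓
❓❓❓❓❓❓❓❓❓❓❓
❓❓❓🟩🟩⬛🟫🟫🟩❓❓
❓❓⬜🟩⬜🟩🟩🟩🟫❓❓
❓🟫🟩⬜🟩🔴🟩🟩⬜❓❓
❓🟩🟫🟦🟫🟫🟫🟦🟩❓❓
❓🟩🟦🟫🟩🟫🟩🟦⬜❓❓
❓⬜⬜⬜🟫🟩🟫🟩⬜❓❓
❓🟫🟫🟩🟦🟩🟩🟩⬜❓❓
❓🟦🟩🟦⬜⬛🟩❓❓❓❓

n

❓❓❓❓❓❓❓❓❓❓❓
❓❓❓❓❓❓❓❓❓❓❓
❓❓❓❓❓❓❓❓❓❓❓
❓❓❓🟫⬜🟫🟩🟫❓❓❓
❓❓❓🟩🟩⬛🟫🟫🟩❓❓
❓❓⬜🟩⬜🔴🟩🟩🟫❓❓
❓🟫🟩⬜🟩🟩🟩🟩⬜❓❓
❓🟩🟫🟦🟫🟫🟫🟦🟩❓❓
❓🟩🟦🟫🟩🟫🟩🟦⬜❓❓
❓⬜⬜⬜🟫🟩🟫🟩⬜❓❓
❓🟫🟫🟩🟦🟩🟩🟩⬜❓❓

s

❓❓❓❓❓❓❓❓❓❓❓
❓❓❓❓❓❓❓❓❓❓❓
❓❓❓🟫⬜🟫🟩🟫❓❓❓
❓❓❓🟩🟩⬛🟫🟫🟩❓❓
❓❓⬜🟩⬜🟩🟩🟩🟫❓❓
❓🟫🟩⬜🟩🔴🟩🟩⬜❓❓
❓🟩🟫🟦🟫🟫🟫🟦🟩❓❓
❓🟩🟦🟫🟩🟫🟩🟦⬜❓❓
❓⬜⬜⬜🟫🟩🟫🟩⬜❓❓
❓🟫🟫🟩🟦🟩🟩🟩⬜❓❓
❓🟦🟩🟦⬜⬛🟩❓❓❓❓

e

❓❓❓❓❓❓❓❓❓❓⬛
❓❓❓❓❓❓❓❓❓❓⬛
❓❓🟫⬜🟫🟩🟫❓❓❓⬛
❓❓🟩🟩⬛🟫🟫🟩❓❓⬛
❓⬜🟩⬜🟩🟩🟩🟫❓❓⬛
🟫🟩⬜🟩🟩🔴🟩⬜❓❓⬛
🟩🟫🟦🟫🟫🟫🟦🟩❓❓⬛
🟩🟦🟫🟩🟫🟩🟦⬜❓❓⬛
⬜⬜⬜🟫🟩🟫🟩⬜❓❓⬛
🟫🟫🟩🟦🟩🟩🟩⬜❓❓⬛
🟦🟩🟦⬜⬛🟩❓❓❓❓⬛

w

❓❓❓❓❓❓❓❓❓❓❓
❓❓❓❓❓❓❓❓❓❓❓
❓❓❓🟫⬜🟫🟩🟫❓❓❓
❓❓❓🟩🟩⬛🟫🟫🟩❓❓
❓❓⬜🟩⬜🟩🟩🟩🟫❓❓
❓🟫🟩⬜🟩🔴🟩🟩⬜❓❓
❓🟩🟫🟦🟫🟫🟫🟦🟩❓❓
❓🟩🟦🟫🟩🟫🟩🟦⬜❓❓
❓⬜⬜⬜🟫🟩🟫🟩⬜❓❓
❓🟫🟫🟩🟦🟩🟩🟩⬜❓❓
❓🟦🟩🟦⬜⬛🟩❓❓❓❓

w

❓❓❓❓❓❓❓❓❓❓❓
❓❓❓❓❓❓❓❓❓❓❓
❓❓❓❓🟫⬜🟫🟩🟫❓❓
❓❓❓⬜🟩🟩⬛🟫🟫🟩❓
❓❓❓⬜🟩⬜🟩🟩🟩🟫❓
❓❓🟫🟩⬜🔴🟩🟩🟩⬜❓
❓❓🟩🟫🟦🟫🟫🟫🟦🟩❓
❓❓🟩🟦🟫🟩🟫🟩🟦⬜❓
❓❓⬜⬜⬜🟫🟩🟫🟩⬜❓
❓❓🟫🟫🟩🟦🟩🟩🟩⬜❓
❓❓🟦🟩🟦⬜⬛🟩❓❓❓

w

❓❓❓❓❓❓❓❓❓❓❓
❓❓❓❓❓❓❓❓❓❓❓
❓❓❓❓❓🟫⬜🟫🟩🟫❓
❓❓❓⬛⬜🟩🟩⬛🟫🟫🟩
❓❓❓🟫⬜🟩⬜🟩🟩🟩🟫
❓❓❓🟫🟩🔴🟩🟩🟩🟩⬜
❓❓❓🟩🟫🟦🟫🟫🟫🟦🟩
❓❓❓🟩🟦🟫🟩🟫🟩🟦⬜
❓❓❓⬜⬜⬜🟫🟩🟫🟩⬜
❓❓❓🟫🟫🟩🟦🟩🟩🟩⬜
❓❓❓🟦🟩🟦⬜⬛🟩❓❓

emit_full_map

❓❓🟫⬜🟫🟩🟫❓
⬛⬜🟩🟩⬛🟫🟫🟩
🟫⬜🟩⬜🟩🟩🟩🟫
🟫🟩🔴🟩🟩🟩🟩⬜
🟩🟫🟦🟫🟫🟫🟦🟩
🟩🟦🟫🟩🟫🟩🟦⬜
⬜⬜⬜🟫🟩🟫🟩⬜
🟫🟫🟩🟦🟩🟩🟩⬜
🟦🟩🟦⬜⬛🟩❓❓
⬜⬛🟩⬛⬛❓❓❓

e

❓❓❓❓❓❓❓❓❓❓❓
❓❓❓❓❓❓❓❓❓❓❓
❓❓❓❓🟫⬜🟫🟩🟫❓❓
❓❓⬛⬜🟩🟩⬛🟫🟫🟩❓
❓❓🟫⬜🟩⬜🟩🟩🟩🟫❓
❓❓🟫🟩⬜🔴🟩🟩🟩⬜❓
❓❓🟩🟫🟦🟫🟫🟫🟦🟩❓
❓❓🟩🟦🟫🟩🟫🟩🟦⬜❓
❓❓⬜⬜⬜🟫🟩🟫🟩⬜❓
❓❓🟫🟫🟩🟦🟩🟩🟩⬜❓
❓❓🟦🟩🟦⬜⬛🟩❓❓❓

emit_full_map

❓❓🟫⬜🟫🟩🟫❓
⬛⬜🟩🟩⬛🟫🟫🟩
🟫⬜🟩⬜🟩🟩🟩🟫
🟫🟩⬜🔴🟩🟩🟩⬜
🟩🟫🟦🟫🟫🟫🟦🟩
🟩🟦🟫🟩🟫🟩🟦⬜
⬜⬜⬜🟫🟩🟫🟩⬜
🟫🟫🟩🟦🟩🟩🟩⬜
🟦🟩🟦⬜⬛🟩❓❓
⬜⬛🟩⬛⬛❓❓❓


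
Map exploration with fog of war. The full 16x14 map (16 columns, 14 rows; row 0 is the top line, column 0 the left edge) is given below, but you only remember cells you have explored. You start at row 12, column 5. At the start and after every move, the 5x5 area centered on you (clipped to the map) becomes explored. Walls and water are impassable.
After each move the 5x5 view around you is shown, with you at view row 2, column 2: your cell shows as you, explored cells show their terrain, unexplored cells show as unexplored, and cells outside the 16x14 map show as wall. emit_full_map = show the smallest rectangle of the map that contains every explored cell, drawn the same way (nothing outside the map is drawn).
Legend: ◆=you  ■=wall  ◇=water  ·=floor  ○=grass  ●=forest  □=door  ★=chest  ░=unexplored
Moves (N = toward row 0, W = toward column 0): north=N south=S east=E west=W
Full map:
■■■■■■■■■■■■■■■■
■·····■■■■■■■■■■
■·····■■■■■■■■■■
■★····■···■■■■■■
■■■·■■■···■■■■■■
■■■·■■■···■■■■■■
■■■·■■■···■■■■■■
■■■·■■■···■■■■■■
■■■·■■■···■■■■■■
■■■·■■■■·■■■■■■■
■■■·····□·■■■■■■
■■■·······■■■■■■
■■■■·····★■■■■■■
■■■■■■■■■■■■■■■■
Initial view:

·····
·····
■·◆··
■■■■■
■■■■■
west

■····
■····
■■◆··
■■■■■
■■■■■

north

■·■■■
■····
■·◆··
■■···
■■■■■

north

■·■■■
■·■■■
■·◆··
■····
■■···

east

·■■■·
·■■■■
··◆··
·····
■····

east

■■■··
■■■■·
··◆·□
·····
·····

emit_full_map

■·■■■··
■·■■■■·
■···◆·□
■······
■■·····
■■■■■■░

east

■■···
■■■·■
··◆□·
·····
····★

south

■■■·■
···□·
··◆··
····★
■■■■■

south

···□·
·····
··◆·★
■■■■■
■■■■■

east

··□·■
····■
··◆★■
■■■■■
■■■■■

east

·□·■■
···■■
··◆■■
■■■■■
■■■■■

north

■·■■■
·□·■■
··◆■■
··★■■
■■■■■

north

···■■
■·■■■
·□◆■■
···■■
··★■■

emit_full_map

■·■■■···■■
■·■■■■·■■■
■·····□◆■■
■·······■■
■■·····★■■
■■■■■■■■■■

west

■···■
■■·■■
··◆·■
····■
···★■

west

■■···
■■■·■
··◆□·
·····
····★

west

■■■··
■■■■·
··◆·□
·····
·····

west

·■■■·
·■■■■
··◆··
·····
■····


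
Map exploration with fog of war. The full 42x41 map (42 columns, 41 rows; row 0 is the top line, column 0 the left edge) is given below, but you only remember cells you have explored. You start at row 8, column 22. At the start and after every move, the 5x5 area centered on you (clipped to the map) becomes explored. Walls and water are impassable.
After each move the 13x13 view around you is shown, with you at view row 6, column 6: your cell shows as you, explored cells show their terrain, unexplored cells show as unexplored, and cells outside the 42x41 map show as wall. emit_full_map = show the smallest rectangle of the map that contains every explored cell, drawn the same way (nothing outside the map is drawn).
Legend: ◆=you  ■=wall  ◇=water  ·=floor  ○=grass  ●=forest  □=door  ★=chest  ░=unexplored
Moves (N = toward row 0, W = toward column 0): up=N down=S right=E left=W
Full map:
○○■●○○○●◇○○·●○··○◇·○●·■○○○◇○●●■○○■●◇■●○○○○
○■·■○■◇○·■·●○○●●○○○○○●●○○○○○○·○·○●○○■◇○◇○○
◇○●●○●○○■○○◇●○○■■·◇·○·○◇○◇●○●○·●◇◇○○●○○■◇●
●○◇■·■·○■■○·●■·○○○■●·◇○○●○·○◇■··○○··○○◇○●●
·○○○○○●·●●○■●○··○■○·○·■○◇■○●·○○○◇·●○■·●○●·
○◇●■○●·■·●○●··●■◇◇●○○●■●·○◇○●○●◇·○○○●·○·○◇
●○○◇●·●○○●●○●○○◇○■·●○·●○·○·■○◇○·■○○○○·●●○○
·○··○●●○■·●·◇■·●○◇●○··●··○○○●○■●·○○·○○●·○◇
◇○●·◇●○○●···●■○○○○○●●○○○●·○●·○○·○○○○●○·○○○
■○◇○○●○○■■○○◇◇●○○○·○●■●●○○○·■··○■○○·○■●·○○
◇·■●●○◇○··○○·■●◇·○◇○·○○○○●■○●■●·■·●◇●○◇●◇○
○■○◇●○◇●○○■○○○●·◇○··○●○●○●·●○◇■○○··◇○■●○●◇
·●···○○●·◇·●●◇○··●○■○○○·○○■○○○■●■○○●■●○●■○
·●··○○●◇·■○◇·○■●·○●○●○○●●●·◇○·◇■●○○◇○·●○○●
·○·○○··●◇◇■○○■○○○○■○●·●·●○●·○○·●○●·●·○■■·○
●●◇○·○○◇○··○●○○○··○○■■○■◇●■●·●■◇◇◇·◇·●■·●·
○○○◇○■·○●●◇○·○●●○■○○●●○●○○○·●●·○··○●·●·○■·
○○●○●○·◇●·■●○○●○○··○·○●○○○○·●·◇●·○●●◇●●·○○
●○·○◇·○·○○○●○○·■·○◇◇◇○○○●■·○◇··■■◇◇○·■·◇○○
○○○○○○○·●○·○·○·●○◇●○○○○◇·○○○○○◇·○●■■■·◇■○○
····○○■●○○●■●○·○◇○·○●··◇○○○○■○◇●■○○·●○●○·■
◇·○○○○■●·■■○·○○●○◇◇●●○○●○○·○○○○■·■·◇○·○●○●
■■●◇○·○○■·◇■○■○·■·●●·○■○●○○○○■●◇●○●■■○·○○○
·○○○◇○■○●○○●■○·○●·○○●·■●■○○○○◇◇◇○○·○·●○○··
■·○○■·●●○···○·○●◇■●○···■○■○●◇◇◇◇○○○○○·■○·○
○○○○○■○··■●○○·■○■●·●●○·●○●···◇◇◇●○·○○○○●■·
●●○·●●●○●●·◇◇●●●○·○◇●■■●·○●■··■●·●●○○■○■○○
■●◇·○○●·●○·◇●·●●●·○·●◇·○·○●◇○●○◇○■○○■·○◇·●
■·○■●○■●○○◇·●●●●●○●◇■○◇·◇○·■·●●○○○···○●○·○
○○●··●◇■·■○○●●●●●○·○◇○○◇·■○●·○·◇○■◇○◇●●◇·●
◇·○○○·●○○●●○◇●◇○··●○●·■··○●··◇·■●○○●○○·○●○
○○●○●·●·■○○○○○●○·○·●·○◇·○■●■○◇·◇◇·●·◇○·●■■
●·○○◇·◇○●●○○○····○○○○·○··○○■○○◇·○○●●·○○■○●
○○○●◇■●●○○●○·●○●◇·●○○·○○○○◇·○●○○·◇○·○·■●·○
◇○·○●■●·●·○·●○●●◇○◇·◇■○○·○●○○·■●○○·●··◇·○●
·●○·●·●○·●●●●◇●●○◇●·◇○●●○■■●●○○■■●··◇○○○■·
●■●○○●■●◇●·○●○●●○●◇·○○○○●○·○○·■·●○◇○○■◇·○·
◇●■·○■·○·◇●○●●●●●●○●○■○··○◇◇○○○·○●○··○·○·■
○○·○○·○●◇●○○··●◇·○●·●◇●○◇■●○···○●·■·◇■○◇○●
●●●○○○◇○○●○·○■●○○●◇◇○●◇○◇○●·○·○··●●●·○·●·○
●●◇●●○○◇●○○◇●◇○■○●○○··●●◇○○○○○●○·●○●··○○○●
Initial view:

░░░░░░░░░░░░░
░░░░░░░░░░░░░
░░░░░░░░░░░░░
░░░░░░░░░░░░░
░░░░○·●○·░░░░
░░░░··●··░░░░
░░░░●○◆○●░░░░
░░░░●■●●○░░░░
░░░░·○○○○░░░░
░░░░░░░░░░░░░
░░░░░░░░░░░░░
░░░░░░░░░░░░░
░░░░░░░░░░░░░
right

░░░░░░░░░░░░░
░░░░░░░░░░░░░
░░░░░░░░░░░░░
░░░░░░░░░░░░░
░░░○·●○·○░░░░
░░░··●··○░░░░
░░░●○○◆●·░░░░
░░░●■●●○○░░░░
░░░·○○○○●░░░░
░░░░░░░░░░░░░
░░░░░░░░░░░░░
░░░░░░░░░░░░░
░░░░░░░░░░░░░

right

░░░░░░░░░░░░░
░░░░░░░░░░░░░
░░░░░░░░░░░░░
░░░░░░░░░░░░░
░░○·●○·○·░░░░
░░··●··○○░░░░
░░●○○○◆·○░░░░
░░●■●●○○○░░░░
░░·○○○○●■░░░░
░░░░░░░░░░░░░
░░░░░░░░░░░░░
░░░░░░░░░░░░░
░░░░░░░░░░░░░

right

░░░░░░░░░░░░░
░░░░░░░░░░░░░
░░░░░░░░░░░░░
░░░░░░░░░░░░░
░○·●○·○·■░░░░
░··●··○○○░░░░
░●○○○●◆○●░░░░
░●■●●○○○·░░░░
░·○○○○●■○░░░░
░░░░░░░░░░░░░
░░░░░░░░░░░░░
░░░░░░░░░░░░░
░░░░░░░░░░░░░

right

░░░░░░░░░░░░░
░░░░░░░░░░░░░
░░░░░░░░░░░░░
░░░░░░░░░░░░░
○·●○·○·■○░░░░
··●··○○○●░░░░
●○○○●·◆●·░░░░
●■●●○○○·■░░░░
·○○○○●■○●░░░░
░░░░░░░░░░░░░
░░░░░░░░░░░░░
░░░░░░░░░░░░░
░░░░░░░░░░░░░

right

░░░░░░░░░░░░░
░░░░░░░░░░░░░
░░░░░░░░░░░░░
░░░░░░░░░░░░░
·●○·○·■○◇░░░░
·●··○○○●○░░░░
○○○●·○◆·○░░░░
■●●○○○·■·░░░░
○○○○●■○●■░░░░
░░░░░░░░░░░░░
░░░░░░░░░░░░░
░░░░░░░░░░░░░
░░░░░░░░░░░░░

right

░░░░░░░░░░░░░
░░░░░░░░░░░░░
░░░░░░░░░░░░░
░░░░░░░░░░░░░
●○·○·■○◇○░░░░
●··○○○●○■░░░░
○○●·○●◆○○░░░░
●●○○○·■··░░░░
○○○●■○●■●░░░░
░░░░░░░░░░░░░
░░░░░░░░░░░░░
░░░░░░░░░░░░░
░░░░░░░░░░░░░

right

░░░░░░░░░░░░░
░░░░░░░░░░░░░
░░░░░░░░░░░░░
░░░░░░░░░░░░░
○·○·■○◇○·░░░░
··○○○●○■●░░░░
○●·○●·◆○·░░░░
●○○○·■··○░░░░
○○●■○●■●·░░░░
░░░░░░░░░░░░░
░░░░░░░░░░░░░
░░░░░░░░░░░░░
░░░░░░░░░░░░░

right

░░░░░░░░░░░░░
░░░░░░░░░░░░░
░░░░░░░░░░░░░
░░░░░░░░░░░░░
·○·■○◇○·■░░░░
·○○○●○■●·░░░░
●·○●·○◆·○░░░░
○○○·■··○■░░░░
○●■○●■●·■░░░░
░░░░░░░░░░░░░
░░░░░░░░░░░░░
░░░░░░░░░░░░░
░░░░░░░░░░░░░

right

░░░░░░░░░░░░░
░░░░░░░░░░░░░
░░░░░░░░░░░░░
░░░░░░░░░░░░░
○·■○◇○·■○░░░░
○○○●○■●·○░░░░
·○●·○○◆○○░░░░
○○·■··○■○░░░░
●■○●■●·■·░░░░
░░░░░░░░░░░░░
░░░░░░░░░░░░░
░░░░░░░░░░░░░
░░░░░░░░░░░░░

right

░░░░░░░░░░░░░
░░░░░░░░░░░░░
░░░░░░░░░░░░░
░░░░░░░░░░░░░
·■○◇○·■○○░░░░
○○●○■●·○○░░░░
○●·○○·◆○○░░░░
○·■··○■○○░░░░
■○●■●·■·●░░░░
░░░░░░░░░░░░░
░░░░░░░░░░░░░
░░░░░░░░░░░░░
░░░░░░░░░░░░░

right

░░░░░░░░░░░░░
░░░░░░░░░░░░░
░░░░░░░░░░░░░
░░░░░░░░░░░░░
■○◇○·■○○○░░░░
○●○■●·○○·░░░░
●·○○·○◆○○░░░░
·■··○■○○·░░░░
○●■●·■·●◇░░░░
░░░░░░░░░░░░░
░░░░░░░░░░░░░
░░░░░░░░░░░░░
░░░░░░░░░░░░░

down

░░░░░░░░░░░░░
░░░░░░░░░░░░░
░░░░░░░░░░░░░
■○◇○·■○○○░░░░
○●○■●·○○·░░░░
●·○○·○○○○░░░░
·■··○■◆○·░░░░
○●■●·■·●◇░░░░
░░░░○○··◇░░░░
░░░░░░░░░░░░░
░░░░░░░░░░░░░
░░░░░░░░░░░░░
░░░░░░░░░░░░░

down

░░░░░░░░░░░░░
░░░░░░░░░░░░░
■○◇○·■○○○░░░░
○●○■●·○○·░░░░
●·○○·○○○○░░░░
·■··○■○○·░░░░
○●■●·■◆●◇░░░░
░░░░○○··◇░░░░
░░░░●■○○●░░░░
░░░░░░░░░░░░░
░░░░░░░░░░░░░
░░░░░░░░░░░░░
░░░░░░░░░░░░░

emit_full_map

○·●○·○·■○◇○·■○○○
··●··○○○●○■●·○○·
●○○○●·○●·○○·○○○○
●■●●○○○·■··○■○○·
·○○○○●■○●■●·■◆●◇
░░░░░░░░░░░○○··◇
░░░░░░░░░░░●■○○●

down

░░░░░░░░░░░░░
■○◇○·■○○○░░░░
○●○■●·○○·░░░░
●·○○·○○○○░░░░
·■··○■○○·░░░░
○●■●·■·●◇░░░░
░░░░○○◆·◇░░░░
░░░░●■○○●░░░░
░░░░■●○○◇░░░░
░░░░░░░░░░░░░
░░░░░░░░░░░░░
░░░░░░░░░░░░░
░░░░░░░░░░░░░

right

░░░░░░░░░░░░░
○◇○·■○○○░░░░░
●○■●·○○·░░░░░
·○○·○○○○░░░░░
■··○■○○·○░░░░
●■●·■·●◇●░░░░
░░░○○·◆◇○░░░░
░░░●■○○●■░░░░
░░░■●○○◇○░░░░
░░░░░░░░░░░░░
░░░░░░░░░░░░░
░░░░░░░░░░░░░
░░░░░░░░░░░░░

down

○◇○·■○○○░░░░░
●○■●·○○·░░░░░
·○○·○○○○░░░░░
■··○■○○·○░░░░
●■●·■·●◇●░░░░
░░░○○··◇○░░░░
░░░●■○◆●■░░░░
░░░■●○○◇○░░░░
░░░░○●·●·░░░░
░░░░░░░░░░░░░
░░░░░░░░░░░░░
░░░░░░░░░░░░░
░░░░░░░░░░░░░

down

●○■●·○○·░░░░░
·○○·○○○○░░░░░
■··○■○○·○░░░░
●■●·■·●◇●░░░░
░░░○○··◇○░░░░
░░░●■○○●■░░░░
░░░■●○◆◇○░░░░
░░░░○●·●·░░░░
░░░░◇◇·◇·░░░░
░░░░░░░░░░░░░
░░░░░░░░░░░░░
░░░░░░░░░░░░░
░░░░░░░░░░░░░

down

·○○·○○○○░░░░░
■··○■○○·○░░░░
●■●·■·●◇●░░░░
░░░○○··◇○░░░░
░░░●■○○●■░░░░
░░░■●○○◇○░░░░
░░░░○●◆●·░░░░
░░░░◇◇·◇·░░░░
░░░░··○●·░░░░
░░░░░░░░░░░░░
░░░░░░░░░░░░░
░░░░░░░░░░░░░
░░░░░░░░░░░░░

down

■··○■○○·○░░░░
●■●·■·●◇●░░░░
░░░○○··◇○░░░░
░░░●■○○●■░░░░
░░░■●○○◇○░░░░
░░░░○●·●·░░░░
░░░░◇◇◆◇·░░░░
░░░░··○●·░░░░
░░░░·○●●◇░░░░
░░░░░░░░░░░░░
░░░░░░░░░░░░░
░░░░░░░░░░░░░
░░░░░░░░░░░░░

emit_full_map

○·●○·○·■○◇○·■○○○░
··●··○○○●○■●·○○·░
●○○○●·○●·○○·○○○○░
●■●●○○○·■··○■○○·○
·○○○○●■○●■●·■·●◇●
░░░░░░░░░░░○○··◇○
░░░░░░░░░░░●■○○●■
░░░░░░░░░░░■●○○◇○
░░░░░░░░░░░░○●·●·
░░░░░░░░░░░░◇◇◆◇·
░░░░░░░░░░░░··○●·
░░░░░░░░░░░░·○●●◇
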